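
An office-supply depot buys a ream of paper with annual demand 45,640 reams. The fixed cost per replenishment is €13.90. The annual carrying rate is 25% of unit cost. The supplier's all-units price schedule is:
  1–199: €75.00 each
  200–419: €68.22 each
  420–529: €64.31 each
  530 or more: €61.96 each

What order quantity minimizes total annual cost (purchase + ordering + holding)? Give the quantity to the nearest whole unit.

Holding cost per unit per year at price C is H = 0.25·C.
Candidates are each tier's EOQ (if it falls in that tier) and each price-break quantity.
Tier 1 (€75.00): EOQ = 260.1 exceeds tier's upper bound 199, so this tier is dominated.
EOQ at €68.22 = 272.8 (feasible in tier 2): TC = 45,640×€68.22 + (45,640/272.8)×13.9 + (272.8/2)×0.25×€68.22 = €3,118,212.60.
EOQ at €64.31 = 280.9 < 420, so use break Q=420: TC = 45,640×€64.31 + (45,640/420.0)×13.9 + (420.0/2)×0.25×€64.31 = €2,939,995.14.
EOQ at €61.96 = 286.2 < 530, so use break Q=530: TC = 45,640×€61.96 + (45,640/530.0)×13.9 + (530.0/2)×0.25×€61.96 = €2,833,156.22.
Lowest total cost is €2,833,156.22 at Q = 530.0.

Q* ≈ 530 reams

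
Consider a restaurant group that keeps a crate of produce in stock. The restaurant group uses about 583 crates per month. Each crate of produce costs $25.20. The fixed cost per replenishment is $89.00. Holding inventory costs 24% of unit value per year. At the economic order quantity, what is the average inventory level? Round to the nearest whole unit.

Annual demand D = 583 × 12 = 6,996.
Holding cost H = 0.24 × $25.20 = $6.0480 per unit per year.
Q* = √(2DS/H) = √(2 × 6,996 × 89 / 6.048) ≈ 453.76.
Average inventory = Q*/2 ≈ 453.76 / 2 = 226.881.

Average inventory ≈ 227 crates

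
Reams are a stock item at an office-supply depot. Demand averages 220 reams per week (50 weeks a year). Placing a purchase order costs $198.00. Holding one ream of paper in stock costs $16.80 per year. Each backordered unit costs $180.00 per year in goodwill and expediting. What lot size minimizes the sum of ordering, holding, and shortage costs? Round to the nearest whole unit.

Annual demand D = 220 × 50 = 11,000.
With planned backorders, Q* = √(2DS/H) · √((H+B)/B).
√(2DS/H) = √(2 × 11,000 × 198 / 16.8) = 509.201.
√((H+B)/B) = √((16.8+180)/180) = 1.0456.
Q* ≈ 532.434.

Q* ≈ 532 reams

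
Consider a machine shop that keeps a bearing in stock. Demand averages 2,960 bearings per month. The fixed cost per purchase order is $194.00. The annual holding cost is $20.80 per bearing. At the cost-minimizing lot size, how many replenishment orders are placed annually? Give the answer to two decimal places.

N ≈ 43.64 orders per year

Annual demand D = 2,960 × 12 = 35,520.
EOQ = √(2DS/H) = √(2 × 35,520 × 194 / 20.8) ≈ 813.99.
Orders per year = D / Q* = 35,520 / 813.99 ≈ 43.637.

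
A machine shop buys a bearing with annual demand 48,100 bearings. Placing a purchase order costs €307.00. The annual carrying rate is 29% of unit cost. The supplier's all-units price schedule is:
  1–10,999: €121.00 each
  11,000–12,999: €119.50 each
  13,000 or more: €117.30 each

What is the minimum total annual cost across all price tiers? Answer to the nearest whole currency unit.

Holding cost per unit per year at price C is H = 0.29·C.
Candidates are each tier's EOQ (if it falls in that tier) and each price-break quantity.
EOQ at €121.00 = 917.4 (feasible in tier 1): TC = 48,100×€121.00 + (48,100/917.4)×307 + (917.4/2)×0.29×€121.00 = €5,852,292.03.
EOQ at €119.50 = 923.2 < 11000, so use break Q=11000: TC = 48,100×€119.50 + (48,100/11000.0)×307 + (11000.0/2)×0.29×€119.50 = €5,939,894.93.
EOQ at €117.30 = 931.8 < 13000, so use break Q=13000: TC = 48,100×€117.30 + (48,100/13000.0)×307 + (13000.0/2)×0.29×€117.30 = €5,864,376.40.
Lowest total cost among the candidates is at Q = 917.4.

TC* ≈ €5,852,292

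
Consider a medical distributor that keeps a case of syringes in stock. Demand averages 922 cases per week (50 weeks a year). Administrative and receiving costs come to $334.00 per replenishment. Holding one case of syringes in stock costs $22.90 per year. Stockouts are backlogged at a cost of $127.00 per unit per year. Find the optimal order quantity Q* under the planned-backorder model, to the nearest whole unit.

Annual demand D = 922 × 50 = 46,100.
With planned backorders, Q* = √(2DS/H) · √((H+B)/B).
√(2DS/H) = √(2 × 46,100 × 334 / 22.9) = 1159.634.
√((H+B)/B) = √((22.9+127)/127) = 1.0864.
Q* ≈ 1259.853.

Q* ≈ 1,260 cases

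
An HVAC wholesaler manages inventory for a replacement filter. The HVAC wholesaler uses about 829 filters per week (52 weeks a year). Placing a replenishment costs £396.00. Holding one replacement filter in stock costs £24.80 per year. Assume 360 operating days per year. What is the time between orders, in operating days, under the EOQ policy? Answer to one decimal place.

Annual demand D = 829 × 52 = 43,108.
The optimal lot size = √(2DS/H) = √(2 × 43,108 × 396 / 24.8) ≈ 1173.32.
Cycle time = Q*/D × 360 = 1173.32 / 43,108 × 360 ≈ 9.799 days.

T ≈ 9.8 days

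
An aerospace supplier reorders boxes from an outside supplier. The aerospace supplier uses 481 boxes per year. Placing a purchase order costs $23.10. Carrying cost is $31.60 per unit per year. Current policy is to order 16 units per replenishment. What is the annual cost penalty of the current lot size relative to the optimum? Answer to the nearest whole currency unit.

EOQ = √(2DS/H) = √(2 × 481 × 23.1 / 31.6) ≈ 26.52.
Cost at Q* = (D/Q*)S + (Q*/2)H = √(2DSH) ≈ $837.99.
Cost at Q = 16: (481/16)×23.1 + (16/2)×31.6 = $694.44 + $252.80 = $947.24.
Excess = $947.24 − $837.99 = $109.26.

Extra cost ≈ $109 per year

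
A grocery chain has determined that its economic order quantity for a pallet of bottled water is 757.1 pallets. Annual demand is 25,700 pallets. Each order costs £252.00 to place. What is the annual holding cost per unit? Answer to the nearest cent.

Squaring Q* = √(2DS/H) gives Q*² = 2DS/H.
From Q* = √(2DS/H): H = 2DS / Q*² = 2 × 25,700 × 252 / 757.1² = 22.5973.

H ≈ £22.60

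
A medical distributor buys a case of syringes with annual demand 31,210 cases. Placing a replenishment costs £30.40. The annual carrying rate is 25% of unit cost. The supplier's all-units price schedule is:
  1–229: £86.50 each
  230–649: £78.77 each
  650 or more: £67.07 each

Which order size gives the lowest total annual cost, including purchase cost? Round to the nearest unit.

Q* ≈ 650 cases

Holding cost per unit per year at price C is H = 0.25·C.
For each price level, check whether its EOQ is feasible; otherwise the best quantity at that price is the breakpoint.
Tier 1 (£86.50): EOQ = 296.2 exceeds tier's upper bound 229, so this tier is dominated.
EOQ at £78.77 = 310.4 (feasible in tier 2): TC = 31,210×£78.77 + (31,210/310.4)×30.4 + (310.4/2)×0.25×£78.77 = £2,464,524.63.
EOQ at £67.07 = 336.4 < 650, so use break Q=650: TC = 31,210×£67.07 + (31,210/650.0)×30.4 + (650.0/2)×0.25×£67.07 = £2,100,163.81.
Lowest total cost is £2,100,163.81 at Q = 650.0.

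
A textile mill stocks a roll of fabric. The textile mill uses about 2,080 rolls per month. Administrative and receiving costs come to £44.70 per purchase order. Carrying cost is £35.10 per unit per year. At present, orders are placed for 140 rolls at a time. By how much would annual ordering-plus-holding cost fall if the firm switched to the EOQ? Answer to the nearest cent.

Annual demand D = 2,080 × 12 = 24,960.
EOQ = √(2DS/H) = √(2 × 24,960 × 44.7 / 35.1) ≈ 252.14.
Cost at Q* = (D/Q*)S + (Q*/2)H = √(2DSH) ≈ £8,850.03.
Cost at Q = 140: (24,960/140)×44.7 + (140/2)×35.1 = £7,969.37 + £2,457.00 = £10,426.37.
Excess = £10,426.37 − £8,850.03 = £1,576.34.

Extra cost ≈ £1,576.34 per year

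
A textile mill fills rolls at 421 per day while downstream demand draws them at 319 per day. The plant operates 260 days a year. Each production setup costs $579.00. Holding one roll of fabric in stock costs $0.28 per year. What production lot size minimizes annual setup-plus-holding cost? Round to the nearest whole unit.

Annual demand D = 319 × 260 = 82,940.
Production build-up factor (1 − d/p) = 1 − 319/421 = 0.2423.
Q* = √(2DS / (H(1 − d/p))) = √(2 × 82,940 × 579 / (0.28 × 0.2423)).
= √(96,044,520 / 0.0678) ≈ 37626.883.

Q* ≈ 37,627 rolls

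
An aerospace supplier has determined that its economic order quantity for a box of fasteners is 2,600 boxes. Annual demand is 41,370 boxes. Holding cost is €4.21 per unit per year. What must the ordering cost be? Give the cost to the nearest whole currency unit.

S ≈ €344

Invert the EOQ relation Q*² = 2DS/H.
From Q* = √(2DS/H): S = Q*²H / (2D) = 2,600² × 4.21 / (2 × 41,370) = 343.9642.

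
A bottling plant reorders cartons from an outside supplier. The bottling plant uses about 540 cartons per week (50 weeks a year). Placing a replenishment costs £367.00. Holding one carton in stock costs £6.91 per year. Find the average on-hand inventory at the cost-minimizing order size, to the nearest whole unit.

Average inventory ≈ 847 cartons

Annual demand D = 540 × 50 = 27,000.
Q* = √(2DS/H) = √(2 × 27,000 × 367 / 6.91) ≈ 1693.52.
Average inventory = Q*/2 ≈ 1693.52 / 2 = 846.761.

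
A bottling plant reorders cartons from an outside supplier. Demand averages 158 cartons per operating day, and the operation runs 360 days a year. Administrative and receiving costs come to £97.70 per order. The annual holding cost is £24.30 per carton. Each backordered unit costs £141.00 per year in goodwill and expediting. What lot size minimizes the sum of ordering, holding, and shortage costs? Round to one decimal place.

Annual demand D = 158 × 360 = 56,880.
With planned backorders, Q* = √(2DS/H) · √((H+B)/B).
√(2DS/H) = √(2 × 56,880 × 97.7 / 24.3) = 676.299.
√((H+B)/B) = √((24.3+141)/141) = 1.0827.
Q* ≈ 732.261.

Q* ≈ 732.3 cartons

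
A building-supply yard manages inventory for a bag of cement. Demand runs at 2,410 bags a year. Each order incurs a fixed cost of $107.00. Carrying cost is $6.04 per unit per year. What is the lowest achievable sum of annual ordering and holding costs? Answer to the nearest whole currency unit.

EOQ = √(2DS/H) = √(2 × 2,410 × 107 / 6.04) ≈ 292.21.
At Q*, ordering cost (D/Q*)S equals holding cost (Q*/2)H, each = √(DSH/2).
Minimum total = √(2DSH) = √(2 × 2,410 × 107 × 6.04) ≈ 1764.956.

TC* ≈ $1,765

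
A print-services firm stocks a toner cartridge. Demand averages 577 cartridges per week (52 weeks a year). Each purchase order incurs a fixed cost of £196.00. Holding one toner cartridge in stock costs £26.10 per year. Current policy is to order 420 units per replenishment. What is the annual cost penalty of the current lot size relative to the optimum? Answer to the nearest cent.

Extra cost ≈ £1,962.11 per year

Annual demand D = 577 × 52 = 30,004.
EOQ = √(2DS/H) = √(2 × 30,004 × 196 / 26.1) ≈ 671.29.
Cost at Q* = (D/Q*)S + (Q*/2)H = √(2DSH) ≈ £17,520.76.
Cost at Q = 420: (30,004/420)×196 + (420/2)×26.1 = £14,001.87 + £5,481.00 = £19,482.87.
Excess = £19,482.87 − £17,520.76 = £1,962.11.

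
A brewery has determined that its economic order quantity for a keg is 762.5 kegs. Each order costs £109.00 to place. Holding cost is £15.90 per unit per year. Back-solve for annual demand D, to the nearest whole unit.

D ≈ 42,405 kegs per year

The basic EOQ model gives Q* = √(2DS/H); rearrange for the unknown.
From Q* = √(2DS/H): D = Q*²H / (2S) = 762.5² × 15.9 / (2 × 109) = 42405.318.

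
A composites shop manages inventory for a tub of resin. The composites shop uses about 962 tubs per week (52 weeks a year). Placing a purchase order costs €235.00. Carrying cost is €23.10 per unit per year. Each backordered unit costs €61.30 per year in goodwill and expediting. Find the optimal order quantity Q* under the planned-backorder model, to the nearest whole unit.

Annual demand D = 962 × 52 = 50,024.
With planned backorders, Q* = √(2DS/H) · √((H+B)/B).
√(2DS/H) = √(2 × 50,024 × 235 / 23.1) = 1008.863.
√((H+B)/B) = √((23.1+61.3)/61.3) = 1.1734.
Q* ≈ 1183.786.

Q* ≈ 1,184 tubs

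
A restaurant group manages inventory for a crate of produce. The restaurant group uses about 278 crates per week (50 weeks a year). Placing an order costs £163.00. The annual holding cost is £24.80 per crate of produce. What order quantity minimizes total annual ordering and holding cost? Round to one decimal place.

Annual demand D = 278 × 50 = 13,900.
EOQ = √(2DS / H) = √(2 × 13,900 × 163 / 24.8).
= √(4,531,400 / 24.8) = √182,717.7419 ≈ 427.455.

Q* ≈ 427.5 crates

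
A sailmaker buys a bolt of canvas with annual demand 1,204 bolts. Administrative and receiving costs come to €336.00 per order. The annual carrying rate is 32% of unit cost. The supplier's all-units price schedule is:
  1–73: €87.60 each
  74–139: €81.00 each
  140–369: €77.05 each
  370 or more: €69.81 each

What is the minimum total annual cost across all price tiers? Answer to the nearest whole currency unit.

TC* ≈ €89,277

Holding cost per unit per year at price C is H = 0.32·C.
Candidates are each tier's EOQ (if it falls in that tier) and each price-break quantity.
Tier 1 (€87.60): EOQ = 169.9 exceeds tier's upper bound 73, so this tier is dominated.
Tier 2 (€81.00): EOQ = 176.7 exceeds tier's upper bound 139, so this tier is dominated.
EOQ at €77.05 = 181.1 (feasible in tier 3): TC = 1,204×€77.05 + (1,204/181.1)×336 + (181.1/2)×0.32×€77.05 = €97,234.62.
EOQ at €69.81 = 190.3 < 370, so use break Q=370: TC = 1,204×€69.81 + (1,204/370.0)×336 + (370.0/2)×0.32×€69.81 = €89,277.35.
Lowest total cost among the candidates is at Q = 370.0.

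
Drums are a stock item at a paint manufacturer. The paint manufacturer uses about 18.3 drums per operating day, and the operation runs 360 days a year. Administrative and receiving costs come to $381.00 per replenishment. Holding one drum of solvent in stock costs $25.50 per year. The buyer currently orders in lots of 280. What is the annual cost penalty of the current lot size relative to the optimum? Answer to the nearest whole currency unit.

Annual demand D = 18.3 × 360 = 6,588.
EOQ = √(2DS/H) = √(2 × 6,588 × 381 / 25.5) ≈ 443.69.
Cost at Q* = (D/Q*)S + (Q*/2)H = √(2DSH) ≈ $11,314.21.
Cost at Q = 280: (6,588/280)×381 + (280/2)×25.5 = $8,964.39 + $3,570.00 = $12,534.39.
Excess = $12,534.39 − $11,314.21 = $1,220.17.

Extra cost ≈ $1,220 per year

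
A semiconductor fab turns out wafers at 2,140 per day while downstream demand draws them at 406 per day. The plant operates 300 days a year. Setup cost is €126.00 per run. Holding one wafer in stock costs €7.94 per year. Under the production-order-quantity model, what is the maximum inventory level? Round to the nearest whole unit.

Annual demand D = 406 × 300 = 121,800.
Production build-up factor (1 − d/p) = 1 − 406/2,140 = 0.8103.
Q* = √(2DS / (H(1 − d/p))) = √(2 × 121,800 × 126 / (7.94 × 0.8103)).
= √(30,693,600 / 6.4336) ≈ 2184.218.
Maximum inventory = Q*(1 − d/p) = 2184.218 × 0.8103 ≈ 1769.829.

I_max ≈ 1,770 wafers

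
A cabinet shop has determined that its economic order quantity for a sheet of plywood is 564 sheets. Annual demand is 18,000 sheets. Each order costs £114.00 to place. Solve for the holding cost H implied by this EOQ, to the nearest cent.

H ≈ £12.90

The basic EOQ model gives Q* = √(2DS/H); rearrange for the unknown.
From Q* = √(2DS/H): H = 2DS / Q*² = 2 × 18,000 × 114 / 564² = 12.9018.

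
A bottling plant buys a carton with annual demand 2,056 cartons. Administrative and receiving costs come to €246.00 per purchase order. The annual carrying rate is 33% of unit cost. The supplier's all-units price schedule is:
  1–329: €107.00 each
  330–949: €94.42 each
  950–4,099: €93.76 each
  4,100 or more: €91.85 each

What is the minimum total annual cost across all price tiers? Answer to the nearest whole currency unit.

TC* ≈ €200,801

Holding cost per unit per year at price C is H = 0.33·C.
Evaluate total cost at each tier's feasible EOQ or, if the EOQ is below the tier, at the tier's minimum quantity.
EOQ at €107.00 = 169.3 (feasible in tier 1): TC = 2,056×€107.00 + (2,056/169.3)×246 + (169.3/2)×0.33×€107.00 = €225,968.45.
EOQ at €94.42 = 180.2 < 330, so use break Q=330: TC = 2,056×€94.42 + (2,056/330.0)×246 + (330.0/2)×0.33×€94.42 = €200,801.34.
EOQ at €93.76 = 180.8 < 950, so use break Q=950: TC = 2,056×€93.76 + (2,056/950.0)×246 + (950.0/2)×0.33×€93.76 = €207,999.84.
EOQ at €91.85 = 182.7 < 4100, so use break Q=4100: TC = 2,056×€91.85 + (2,056/4100.0)×246 + (4100.0/2)×0.33×€91.85 = €251,103.48.
Lowest total cost among the candidates is at Q = 330.0.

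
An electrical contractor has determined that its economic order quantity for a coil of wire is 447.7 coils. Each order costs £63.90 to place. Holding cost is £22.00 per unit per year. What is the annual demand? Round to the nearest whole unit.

Squaring Q* = √(2DS/H) gives Q*² = 2DS/H.
From Q* = √(2DS/H): D = Q*²H / (2S) = 447.7² × 22 / (2 × 63.9) = 34503.728.

D ≈ 34,504 coils per year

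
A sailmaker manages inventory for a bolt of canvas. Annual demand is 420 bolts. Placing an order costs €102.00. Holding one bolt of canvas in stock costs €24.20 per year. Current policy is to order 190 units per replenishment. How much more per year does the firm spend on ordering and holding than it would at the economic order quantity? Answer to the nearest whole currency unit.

EOQ = √(2DS/H) = √(2 × 420 × 102 / 24.2) ≈ 59.50.
Cost at Q* = (D/Q*)S + (Q*/2)H = √(2DSH) ≈ €1,439.95.
Cost at Q = 190: (420/190)×102 + (190/2)×24.2 = €225.47 + €2,299.00 = €2,524.47.
Excess = €2,524.47 − €1,439.95 = €1,084.52.

Extra cost ≈ €1,085 per year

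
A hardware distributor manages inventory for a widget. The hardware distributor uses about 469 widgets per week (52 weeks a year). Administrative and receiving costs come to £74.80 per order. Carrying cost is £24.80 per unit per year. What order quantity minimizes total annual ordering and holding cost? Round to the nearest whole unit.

Annual demand D = 469 × 52 = 24,388.
EOQ = √(2DS / H) = √(2 × 24,388 × 74.8 / 24.8).
= √(3,648,444.8 / 24.8) = √147,114.7097 ≈ 383.555.

Q* ≈ 384 widgets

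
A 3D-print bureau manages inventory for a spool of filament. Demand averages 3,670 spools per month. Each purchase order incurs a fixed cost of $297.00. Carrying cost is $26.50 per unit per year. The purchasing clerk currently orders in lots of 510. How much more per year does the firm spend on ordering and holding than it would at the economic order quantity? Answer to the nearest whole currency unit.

Annual demand D = 3,670 × 12 = 44,040.
EOQ = √(2DS/H) = √(2 × 44,040 × 297 / 26.5) ≈ 993.56.
Cost at Q* = (D/Q*)S + (Q*/2)H = √(2DSH) ≈ $26,329.33.
Cost at Q = 510: (44,040/510)×297 + (510/2)×26.5 = $25,646.82 + $6,757.50 = $32,404.32.
Excess = $32,404.32 − $26,329.33 = $6,074.99.

Extra cost ≈ $6,075 per year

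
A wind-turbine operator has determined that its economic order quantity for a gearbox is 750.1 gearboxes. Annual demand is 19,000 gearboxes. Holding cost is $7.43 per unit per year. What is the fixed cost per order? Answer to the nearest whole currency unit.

S ≈ $110

Squaring Q* = √(2DS/H) gives Q*² = 2DS/H.
From Q* = √(2DS/H): S = Q*²H / (2D) = 750.1² × 7.43 / (2 × 19,000) = 110.0129.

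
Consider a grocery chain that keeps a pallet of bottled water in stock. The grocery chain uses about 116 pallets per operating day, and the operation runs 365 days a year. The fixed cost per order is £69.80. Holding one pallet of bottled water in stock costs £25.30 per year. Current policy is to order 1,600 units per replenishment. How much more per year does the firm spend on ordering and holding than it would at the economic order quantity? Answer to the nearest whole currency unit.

Annual demand D = 116 × 365 = 42,340.
EOQ = √(2DS/H) = √(2 × 42,340 × 69.8 / 25.3) ≈ 483.35.
Cost at Q* = (D/Q*)S + (Q*/2)H = √(2DSH) ≈ £12,228.65.
Cost at Q = 1,600: (42,340/1,600)×69.8 + (1,600/2)×25.3 = £1,847.08 + £20,240.00 = £22,087.08.
Excess = £22,087.08 − £12,228.65 = £9,858.44.

Extra cost ≈ £9,858 per year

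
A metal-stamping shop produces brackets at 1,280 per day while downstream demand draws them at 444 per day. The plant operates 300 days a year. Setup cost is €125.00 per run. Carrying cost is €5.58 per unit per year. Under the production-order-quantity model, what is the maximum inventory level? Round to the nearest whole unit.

I_max ≈ 1,974 brackets

Annual demand D = 444 × 300 = 133,200.
Production build-up factor (1 − d/p) = 1 − 444/1,280 = 0.6531.
Q* = √(2DS / (H(1 − d/p))) = √(2 × 133,200 × 125 / (5.58 × 0.6531)).
= √(33,300,000 / 3.6444) ≈ 3022.782.
Maximum inventory = Q*(1 − d/p) = 3022.782 × 0.6531 ≈ 1974.255.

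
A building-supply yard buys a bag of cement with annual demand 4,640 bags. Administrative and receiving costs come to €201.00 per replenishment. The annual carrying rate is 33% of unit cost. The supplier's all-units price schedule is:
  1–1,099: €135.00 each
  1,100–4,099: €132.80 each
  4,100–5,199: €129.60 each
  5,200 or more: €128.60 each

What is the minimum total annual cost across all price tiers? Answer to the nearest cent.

Holding cost per unit per year at price C is H = 0.33·C.
Evaluate total cost at each tier's feasible EOQ or, if the EOQ is below the tier, at the tier's minimum quantity.
EOQ at €135.00 = 204.6 (feasible in tier 1): TC = 4,640×€135.00 + (4,640/204.6)×201 + (204.6/2)×0.33×€135.00 = €635,515.82.
EOQ at €132.80 = 206.3 < 1100, so use break Q=1100: TC = 4,640×€132.80 + (4,640/1100.0)×201 + (1100.0/2)×0.33×€132.80 = €641,143.05.
EOQ at €129.60 = 208.8 < 4100, so use break Q=4100: TC = 4,640×€129.60 + (4,640/4100.0)×201 + (4100.0/2)×0.33×€129.60 = €689,245.87.
EOQ at €128.60 = 209.6 < 5200, so use break Q=5200: TC = 4,640×€128.60 + (4,640/5200.0)×201 + (5200.0/2)×0.33×€128.60 = €707,222.15.
Lowest total cost among the candidates is at Q = 204.6.

TC* ≈ €635,515.82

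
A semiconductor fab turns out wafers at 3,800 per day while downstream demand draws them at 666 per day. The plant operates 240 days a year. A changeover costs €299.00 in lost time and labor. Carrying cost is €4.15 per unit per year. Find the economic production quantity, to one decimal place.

Annual demand D = 666 × 240 = 159,840.
Production build-up factor (1 − d/p) = 1 − 666/3,800 = 0.8247.
Q* = √(2DS / (H(1 − d/p))) = √(2 × 159,840 × 299 / (4.15 × 0.8247)).
= √(95,584,320 / 3.4227) ≈ 5284.593.

Q* ≈ 5,284.6 wafers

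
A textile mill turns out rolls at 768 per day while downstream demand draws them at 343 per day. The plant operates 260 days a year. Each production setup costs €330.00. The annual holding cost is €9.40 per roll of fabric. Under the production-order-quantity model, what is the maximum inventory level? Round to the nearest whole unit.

I_max ≈ 1,861 rolls

Annual demand D = 343 × 260 = 89,180.
Production build-up factor (1 − d/p) = 1 − 343/768 = 0.5534.
Q* = √(2DS / (H(1 − d/p))) = √(2 × 89,180 × 330 / (9.4 × 0.5534)).
= √(58,858,800 / 5.2018) ≈ 3363.783.
Maximum inventory = Q*(1 − d/p) = 3363.783 × 0.5534 ≈ 1861.468.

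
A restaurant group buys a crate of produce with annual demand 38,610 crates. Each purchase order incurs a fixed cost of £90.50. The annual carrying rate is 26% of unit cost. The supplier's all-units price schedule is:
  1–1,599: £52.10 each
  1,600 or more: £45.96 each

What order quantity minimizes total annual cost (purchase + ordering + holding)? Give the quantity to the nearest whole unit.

Holding cost per unit per year at price C is H = 0.26·C.
For each price level, check whether its EOQ is feasible; otherwise the best quantity at that price is the breakpoint.
EOQ at £52.10 = 718.3 (feasible in tier 1): TC = 38,610×£52.10 + (38,610/718.3)×90.5 + (718.3/2)×0.26×£52.10 = £2,021,310.59.
EOQ at £45.96 = 764.7 < 1600, so use break Q=1600: TC = 38,610×£45.96 + (38,610/1600.0)×90.5 + (1600.0/2)×0.26×£45.96 = £1,786,259.16.
Lowest total cost is £1,786,259.16 at Q = 1600.0.

Q* ≈ 1,600 crates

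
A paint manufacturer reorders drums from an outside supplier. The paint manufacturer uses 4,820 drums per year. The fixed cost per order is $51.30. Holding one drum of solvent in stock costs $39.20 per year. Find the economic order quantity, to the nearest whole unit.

Q* ≈ 112 drums

EOQ = √(2DS / H) = √(2 × 4,820 × 51.3 / 39.2).
= √(494,532 / 39.2) = √12,615.6122 ≈ 112.319.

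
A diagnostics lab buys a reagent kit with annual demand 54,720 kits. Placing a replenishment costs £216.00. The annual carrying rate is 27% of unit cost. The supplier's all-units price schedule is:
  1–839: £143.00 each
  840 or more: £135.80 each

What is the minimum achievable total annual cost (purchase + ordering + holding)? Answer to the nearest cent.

TC* ≈ £7,460,446.58

Holding cost per unit per year at price C is H = 0.27·C.
Candidates are each tier's EOQ (if it falls in that tier) and each price-break quantity.
EOQ at £143.00 = 782.5 (feasible in tier 1): TC = 54,720×£143.00 + (54,720/782.5)×216 + (782.5/2)×0.27×£143.00 = £7,855,170.98.
EOQ at £135.80 = 802.9 < 840, so use break Q=840: TC = 54,720×£135.80 + (54,720/840.0)×216 + (840.0/2)×0.27×£135.80 = £7,460,446.58.
Lowest total cost among the candidates is at Q = 840.0.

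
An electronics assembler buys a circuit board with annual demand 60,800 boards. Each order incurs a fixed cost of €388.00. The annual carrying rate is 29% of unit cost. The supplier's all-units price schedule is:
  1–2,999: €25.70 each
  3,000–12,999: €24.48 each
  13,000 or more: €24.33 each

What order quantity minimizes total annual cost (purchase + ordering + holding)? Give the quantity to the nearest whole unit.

Q* ≈ 3,000 boards

Holding cost per unit per year at price C is H = 0.29·C.
For each price level, check whether its EOQ is feasible; otherwise the best quantity at that price is the breakpoint.
EOQ at €25.70 = 2516.0 (feasible in tier 1): TC = 60,800×€25.70 + (60,800/2516.0)×388 + (2516.0/2)×0.29×€25.70 = €1,581,312.03.
EOQ at €24.48 = 2578.0 < 3000, so use break Q=3000: TC = 60,800×€24.48 + (60,800/3000.0)×388 + (3000.0/2)×0.29×€24.48 = €1,506,896.27.
EOQ at €24.33 = 2585.9 < 13000, so use break Q=13000: TC = 60,800×€24.33 + (60,800/13000.0)×388 + (13000.0/2)×0.29×€24.33 = €1,526,940.70.
Lowest total cost is €1,506,896.27 at Q = 3000.0.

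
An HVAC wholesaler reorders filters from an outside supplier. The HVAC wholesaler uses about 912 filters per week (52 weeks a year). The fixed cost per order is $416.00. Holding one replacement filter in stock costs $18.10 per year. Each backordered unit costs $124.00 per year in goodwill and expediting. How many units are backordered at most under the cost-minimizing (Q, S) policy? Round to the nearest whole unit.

Annual demand D = 912 × 52 = 47,424.
With planned backorders, Q* = √(2DS/H) · √((H+B)/B).
√(2DS/H) = √(2 × 47,424 × 416 / 18.1) = 1476.459.
√((H+B)/B) = √((18.1+124)/124) = 1.0705.
Q* ≈ 1580.548.
S* = Q* · H/(H+B) = 1580.548 × 18.1/142.1 ≈ 201.322.

S* ≈ 201 filters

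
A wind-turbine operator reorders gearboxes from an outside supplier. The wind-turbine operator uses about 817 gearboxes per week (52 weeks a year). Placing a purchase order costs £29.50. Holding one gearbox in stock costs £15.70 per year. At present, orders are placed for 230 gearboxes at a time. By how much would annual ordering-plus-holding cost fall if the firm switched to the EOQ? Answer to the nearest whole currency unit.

Annual demand D = 817 × 52 = 42,484.
EOQ = √(2DS/H) = √(2 × 42,484 × 29.5 / 15.7) ≈ 399.57.
Cost at Q* = (D/Q*)S + (Q*/2)H = √(2DSH) ≈ £6,273.19.
Cost at Q = 230: (42,484/230)×29.5 + (230/2)×15.7 = £5,449.03 + £1,805.50 = £7,254.53.
Excess = £7,254.53 − £6,273.19 = £981.34.

Extra cost ≈ £981 per year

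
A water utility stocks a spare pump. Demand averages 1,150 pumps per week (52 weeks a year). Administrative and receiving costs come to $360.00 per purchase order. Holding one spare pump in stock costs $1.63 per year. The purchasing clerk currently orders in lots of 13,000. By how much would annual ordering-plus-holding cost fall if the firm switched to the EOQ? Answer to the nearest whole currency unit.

Extra cost ≈ $3,874 per year

Annual demand D = 1,150 × 52 = 59,800.
EOQ = √(2DS/H) = √(2 × 59,800 × 360 / 1.63) ≈ 5139.53.
Cost at Q* = (D/Q*)S + (Q*/2)H = √(2DSH) ≈ $8,377.43.
Cost at Q = 13,000: (59,800/13,000)×360 + (13,000/2)×1.63 = $1,656.00 + $10,595.00 = $12,251.00.
Excess = $12,251.00 − $8,377.43 = $3,873.57.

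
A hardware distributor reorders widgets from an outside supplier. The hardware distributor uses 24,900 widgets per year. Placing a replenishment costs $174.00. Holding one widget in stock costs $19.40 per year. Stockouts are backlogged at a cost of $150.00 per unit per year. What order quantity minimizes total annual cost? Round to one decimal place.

With planned backorders, Q* = √(2DS/H) · √((H+B)/B).
√(2DS/H) = √(2 × 24,900 × 174 / 19.4) = 668.326.
√((H+B)/B) = √((19.4+150)/150) = 1.0627.
Q* ≈ 710.231.

Q* ≈ 710.2 widgets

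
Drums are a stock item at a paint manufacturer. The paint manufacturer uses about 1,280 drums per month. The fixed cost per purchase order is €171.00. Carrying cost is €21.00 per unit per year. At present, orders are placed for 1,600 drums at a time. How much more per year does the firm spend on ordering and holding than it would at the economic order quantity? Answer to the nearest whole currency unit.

Extra cost ≈ €7,938 per year

Annual demand D = 1,280 × 12 = 15,360.
EOQ = √(2DS/H) = √(2 × 15,360 × 171 / 21) ≈ 500.15.
Cost at Q* = (D/Q*)S + (Q*/2)H = √(2DSH) ≈ €10,503.12.
Cost at Q = 1,600: (15,360/1,600)×171 + (1,600/2)×21 = €1,641.60 + €16,800.00 = €18,441.60.
Excess = €18,441.60 − €10,503.12 = €7,938.48.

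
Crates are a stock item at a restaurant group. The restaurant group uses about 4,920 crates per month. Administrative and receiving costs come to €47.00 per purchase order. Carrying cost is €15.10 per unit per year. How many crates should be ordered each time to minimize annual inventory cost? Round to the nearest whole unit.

Annual demand D = 4,920 × 12 = 59,040.
EOQ = √(2DS / H) = √(2 × 59,040 × 47 / 15.1).
= √(5,549,760 / 15.1) = √367,533.7748 ≈ 606.246.

Q* ≈ 606 crates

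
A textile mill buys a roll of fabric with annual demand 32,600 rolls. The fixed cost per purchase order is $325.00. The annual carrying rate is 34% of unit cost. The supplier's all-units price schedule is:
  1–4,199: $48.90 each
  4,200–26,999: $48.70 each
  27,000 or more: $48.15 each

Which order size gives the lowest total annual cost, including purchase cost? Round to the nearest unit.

Q* ≈ 1,129 rolls

Holding cost per unit per year at price C is H = 0.34·C.
For each price level, check whether its EOQ is feasible; otherwise the best quantity at that price is the breakpoint.
EOQ at $48.90 = 1128.9 (feasible in tier 1): TC = 32,600×$48.90 + (32,600/1128.9)×325 + (1128.9/2)×0.34×$48.90 = $1,612,909.79.
EOQ at $48.70 = 1131.3 < 4200, so use break Q=4200: TC = 32,600×$48.70 + (32,600/4200.0)×325 + (4200.0/2)×0.34×$48.70 = $1,624,914.42.
EOQ at $48.15 = 1137.7 < 27000, so use break Q=27000: TC = 32,600×$48.15 + (32,600/27000.0)×325 + (27000.0/2)×0.34×$48.15 = $1,791,090.91.
Lowest total cost is $1,612,909.79 at Q = 1128.9.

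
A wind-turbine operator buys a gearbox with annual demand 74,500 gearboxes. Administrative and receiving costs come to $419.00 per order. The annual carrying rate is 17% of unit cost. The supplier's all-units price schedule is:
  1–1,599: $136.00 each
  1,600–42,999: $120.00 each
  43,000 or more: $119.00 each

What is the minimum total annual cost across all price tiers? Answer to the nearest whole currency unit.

Holding cost per unit per year at price C is H = 0.17·C.
Candidates are each tier's EOQ (if it falls in that tier) and each price-break quantity.
Tier 1 ($136.00): EOQ = 1643.3 exceeds tier's upper bound 1599, so this tier is dominated.
EOQ at $120.00 = 1749.4 (feasible in tier 2): TC = 74,500×$120.00 + (74,500/1749.4)×419 + (1749.4/2)×0.17×$120.00 = $8,975,687.43.
EOQ at $119.00 = 1756.7 < 43000, so use break Q=43000: TC = 74,500×$119.00 + (74,500/43000.0)×419 + (43000.0/2)×0.17×$119.00 = $9,301,170.94.
Lowest total cost among the candidates is at Q = 1749.4.

TC* ≈ $8,975,687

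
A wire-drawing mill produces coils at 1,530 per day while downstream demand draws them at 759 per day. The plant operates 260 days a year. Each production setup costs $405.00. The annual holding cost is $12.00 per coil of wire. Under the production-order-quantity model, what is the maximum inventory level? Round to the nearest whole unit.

I_max ≈ 2,591 coils

Annual demand D = 759 × 260 = 197,340.
Production build-up factor (1 − d/p) = 1 − 759/1,530 = 0.5039.
Q* = √(2DS / (H(1 − d/p))) = √(2 × 197,340 × 405 / (12 × 0.5039)).
= √(159,845,400 / 6.0471) ≈ 5141.360.
Maximum inventory = Q*(1 − d/p) = 5141.360 × 0.5039 ≈ 2590.842.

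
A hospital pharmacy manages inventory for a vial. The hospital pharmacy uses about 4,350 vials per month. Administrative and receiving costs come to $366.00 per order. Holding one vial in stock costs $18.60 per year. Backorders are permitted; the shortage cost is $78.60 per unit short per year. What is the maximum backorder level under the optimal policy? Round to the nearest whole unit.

S* ≈ 305 vials

Annual demand D = 4,350 × 12 = 52,200.
With planned backorders, Q* = √(2DS/H) · √((H+B)/B).
√(2DS/H) = √(2 × 52,200 × 366 / 18.6) = 1433.291.
√((H+B)/B) = √((18.6+78.6)/78.6) = 1.1120.
Q* ≈ 1593.882.
S* = Q* · H/(H+B) = 1593.882 × 18.6/97.2 ≈ 305.002.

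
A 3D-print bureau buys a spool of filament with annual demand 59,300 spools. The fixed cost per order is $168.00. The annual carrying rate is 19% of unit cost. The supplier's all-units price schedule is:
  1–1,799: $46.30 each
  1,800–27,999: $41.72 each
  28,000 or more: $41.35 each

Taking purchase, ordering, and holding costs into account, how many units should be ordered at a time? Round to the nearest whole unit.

Q* ≈ 1,800 spools

Holding cost per unit per year at price C is H = 0.19·C.
For each price level, check whether its EOQ is feasible; otherwise the best quantity at that price is the breakpoint.
EOQ at $46.30 = 1505.0 (feasible in tier 1): TC = 59,300×$46.30 + (59,300/1505.0)×168 + (1505.0/2)×0.19×$46.30 = $2,758,829.28.
EOQ at $41.72 = 1585.4 < 1800, so use break Q=1800: TC = 59,300×$41.72 + (59,300/1800.0)×168 + (1800.0/2)×0.19×$41.72 = $2,486,664.79.
EOQ at $41.35 = 1592.5 < 28000, so use break Q=28000: TC = 59,300×$41.35 + (59,300/28000.0)×168 + (28000.0/2)×0.19×$41.35 = $2,562,401.80.
Lowest total cost is $2,486,664.79 at Q = 1800.0.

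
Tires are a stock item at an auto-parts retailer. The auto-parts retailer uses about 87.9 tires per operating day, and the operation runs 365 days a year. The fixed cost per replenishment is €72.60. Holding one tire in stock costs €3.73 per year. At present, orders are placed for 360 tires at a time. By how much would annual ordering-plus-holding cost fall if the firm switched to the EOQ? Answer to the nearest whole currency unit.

Extra cost ≈ €2,973 per year

Annual demand D = 87.9 × 365 = 32,083.5.
EOQ = √(2DS/H) = √(2 × 32,083.5 × 72.6 / 3.73) ≈ 1117.56.
Cost at Q* = (D/Q*)S + (Q*/2)H = √(2DSH) ≈ €4,168.49.
Cost at Q = 360: (32,083.5/360)×72.6 + (360/2)×3.73 = €6,470.17 + €671.40 = €7,141.57.
Excess = €7,141.57 − €4,168.49 = €2,973.08.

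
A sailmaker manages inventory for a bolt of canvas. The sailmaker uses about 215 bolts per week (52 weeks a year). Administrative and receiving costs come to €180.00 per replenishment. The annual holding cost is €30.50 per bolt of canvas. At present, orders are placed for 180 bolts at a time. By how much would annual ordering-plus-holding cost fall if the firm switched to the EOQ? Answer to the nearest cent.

Annual demand D = 215 × 52 = 11,180.
EOQ = √(2DS/H) = √(2 × 11,180 × 180 / 30.5) ≈ 363.26.
Cost at Q* = (D/Q*)S + (Q*/2)H = √(2DSH) ≈ €11,079.55.
Cost at Q = 180: (11,180/180)×180 + (180/2)×30.5 = €11,180.00 + €2,745.00 = €13,925.00.
Excess = €13,925.00 − €11,079.55 = €2,845.45.

Extra cost ≈ €2,845.45 per year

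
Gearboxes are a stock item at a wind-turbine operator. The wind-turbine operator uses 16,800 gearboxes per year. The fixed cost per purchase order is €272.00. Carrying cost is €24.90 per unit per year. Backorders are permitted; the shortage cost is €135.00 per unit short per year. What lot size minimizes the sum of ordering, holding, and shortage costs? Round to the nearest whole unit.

With planned backorders, Q* = √(2DS/H) · √((H+B)/B).
√(2DS/H) = √(2 × 16,800 × 272 / 24.9) = 605.835.
√((H+B)/B) = √((24.9+135)/135) = 1.0883.
Q* ≈ 659.344.

Q* ≈ 659 gearboxes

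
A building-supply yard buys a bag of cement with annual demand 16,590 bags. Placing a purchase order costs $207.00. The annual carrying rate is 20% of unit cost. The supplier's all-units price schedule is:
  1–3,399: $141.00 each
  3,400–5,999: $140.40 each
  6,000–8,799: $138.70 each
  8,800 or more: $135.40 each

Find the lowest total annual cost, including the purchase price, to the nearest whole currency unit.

TC* ≈ $2,353,107

Holding cost per unit per year at price C is H = 0.20·C.
For each price level, check whether its EOQ is feasible; otherwise the best quantity at that price is the breakpoint.
EOQ at $141.00 = 493.5 (feasible in tier 1): TC = 16,590×$141.00 + (16,590/493.5)×207 + (493.5/2)×0.20×$141.00 = $2,353,107.07.
EOQ at $140.40 = 494.6 < 3400, so use break Q=3400: TC = 16,590×$140.40 + (16,590/3400.0)×207 + (3400.0/2)×0.20×$140.40 = $2,377,982.04.
EOQ at $138.70 = 497.6 < 6000, so use break Q=6000: TC = 16,590×$138.70 + (16,590/6000.0)×207 + (6000.0/2)×0.20×$138.70 = $2,384,825.35.
EOQ at $135.40 = 503.6 < 8800, so use break Q=8800: TC = 16,590×$135.40 + (16,590/8800.0)×207 + (8800.0/2)×0.20×$135.40 = $2,365,828.24.
Lowest total cost among the candidates is at Q = 493.5.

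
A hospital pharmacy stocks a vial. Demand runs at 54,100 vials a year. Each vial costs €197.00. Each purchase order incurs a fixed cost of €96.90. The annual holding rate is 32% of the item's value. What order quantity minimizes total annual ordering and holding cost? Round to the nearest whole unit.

Holding cost H = 0.32 × €197.00 = €63.0400 per unit per year.
EOQ = √(2DS / H) = √(2 × 54,100 × 96.9 / 63.04).
= √(10,484,580 / 63.04) = √166,316.3071 ≈ 407.819.

Q* ≈ 408 vials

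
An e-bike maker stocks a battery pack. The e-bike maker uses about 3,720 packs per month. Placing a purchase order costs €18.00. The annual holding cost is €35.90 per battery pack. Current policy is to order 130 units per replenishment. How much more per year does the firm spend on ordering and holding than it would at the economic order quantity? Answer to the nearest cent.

Annual demand D = 3,720 × 12 = 44,640.
EOQ = √(2DS/H) = √(2 × 44,640 × 18 / 35.9) ≈ 211.58.
Cost at Q* = (D/Q*)S + (Q*/2)H = √(2DSH) ≈ €7,595.57.
Cost at Q = 130: (44,640/130)×18 + (130/2)×35.9 = €6,180.92 + €2,333.50 = €8,514.42.
Excess = €8,514.42 − €7,595.57 = €918.85.

Extra cost ≈ €918.85 per year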